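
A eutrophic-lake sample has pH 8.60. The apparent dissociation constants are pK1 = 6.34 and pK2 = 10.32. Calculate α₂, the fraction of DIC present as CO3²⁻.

α₂ = 1 / (1 + [H⁺]/K2 + [H⁺]²/(K1K2)) = 1 / (1 + 10^+1.72 + 10^-0.54)
   = 1 / (1 + 52.481 + 0.28840) = 1/53.769 = 0.01860

α₂ = 0.0186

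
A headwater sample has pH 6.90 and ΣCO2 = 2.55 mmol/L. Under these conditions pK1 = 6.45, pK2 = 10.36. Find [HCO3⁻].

[HCO3⁻] = 1.88 mmol/L

α₁ = 1 / (1 + [H⁺]/K1 + K2/[H⁺]) = 1 / (1 + 10^-0.45 + 10^-3.46)
   = 1 / (1 + 0.35481 + 0.00034674) = 1/1.3552 = 0.7379
[HCO3⁻] = α₁ × DIC = 0.7379 × 2.55 = 1.88 mmol/L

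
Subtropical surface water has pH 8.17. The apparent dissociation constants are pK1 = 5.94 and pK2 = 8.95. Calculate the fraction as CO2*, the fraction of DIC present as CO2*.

α₀ = 0.00502

α₀ = 1 / (1 + K1/[H⁺] + K1K2/[H⁺]²) = 1 / (1 + 10^+2.23 + 10^+1.45)
   = 1 / (1 + 169.82 + 28.184) = 1/199.01 = 0.005025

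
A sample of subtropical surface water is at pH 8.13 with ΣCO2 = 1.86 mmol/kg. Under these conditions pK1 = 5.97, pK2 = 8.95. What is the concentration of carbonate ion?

[CO3²⁻] = 0.243 mmol/kg

α₂ = 1 / (1 + [H⁺]/K2 + [H⁺]²/(K1K2)) = 1 / (1 + 10^+0.82 + 10^-1.34)
   = 1 / (1 + 6.6069 + 0.045709) = 1/7.6526 = 0.1307
[CO3²⁻] = α₂ × DIC = 0.1307 × 1.86 = 0.243 mmol/kg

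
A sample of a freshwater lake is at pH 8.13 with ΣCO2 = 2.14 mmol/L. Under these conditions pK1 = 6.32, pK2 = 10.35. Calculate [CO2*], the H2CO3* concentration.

α₀ = 1 / (1 + K1/[H⁺] + K1K2/[H⁺]²) = 1 / (1 + 10^+1.81 + 10^-0.41)
   = 1 / (1 + 64.565 + 0.38905) = 1/65.954 = 0.01516
[CO2*] = α₀ × DIC = 0.01516 × 2.14 = 0.0324 mmol/L

[CO2*] = 0.0324 mmol/L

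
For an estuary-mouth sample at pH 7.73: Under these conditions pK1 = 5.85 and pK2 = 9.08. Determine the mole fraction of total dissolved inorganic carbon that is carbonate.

α₂ = 1 / (1 + [H⁺]/K2 + [H⁺]²/(K1K2)) = 1 / (1 + 10^+1.35 + 10^-0.53)
   = 1 / (1 + 22.387 + 0.29512) = 1/23.682 = 0.04223

α₂ = 0.0422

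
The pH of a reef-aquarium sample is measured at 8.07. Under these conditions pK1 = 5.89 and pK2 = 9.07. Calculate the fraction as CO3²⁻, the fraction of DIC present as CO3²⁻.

α₂ = 1 / (1 + [H⁺]/K2 + [H⁺]²/(K1K2)) = 1 / (1 + 10^+1.00 + 10^-1.18)
   = 1 / (1 + 10.000 + 0.066069) = 1/11.066 = 0.09037

α₂ = 0.0904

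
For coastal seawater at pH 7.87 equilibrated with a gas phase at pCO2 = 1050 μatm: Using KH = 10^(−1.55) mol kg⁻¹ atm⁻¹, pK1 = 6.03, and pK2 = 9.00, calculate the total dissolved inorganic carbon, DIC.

DIC = 2.23 mmol/kg

[CO2*] = KH · pCO2 = 10^(−1.55) × 1050×10^-6 = 2.959×10^-5 mol/kg
α₀ = 1/(1 + K1/[H⁺] + K1K2/[H⁺]²) = 1/(1 + 10^+1.84 + 10^+0.71) = 0.01328
DIC = [CO2*]/α₀ = 2.959×10^-5 / 0.01328 = 2.23 mmol/kg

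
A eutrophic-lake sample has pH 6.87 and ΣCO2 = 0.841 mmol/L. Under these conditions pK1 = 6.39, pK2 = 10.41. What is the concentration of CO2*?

α₀ = 1 / (1 + K1/[H⁺] + K1K2/[H⁺]²) = 1 / (1 + 10^+0.48 + 10^-3.06)
   = 1 / (1 + 3.0200 + 0.00087096) = 1/4.0208 = 0.2487
[CO2*] = α₀ × DIC = 0.2487 × 0.841 = 0.209 mmol/L

[CO2*] = 0.209 mmol/L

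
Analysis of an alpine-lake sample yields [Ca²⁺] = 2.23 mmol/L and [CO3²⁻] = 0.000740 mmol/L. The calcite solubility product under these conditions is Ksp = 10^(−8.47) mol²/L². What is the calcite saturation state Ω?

Ksp = 10^(−8.47) = 3.388×10^-9
Ω = [Ca²⁺][CO3²⁻]/Ksp = (2.23×10^-3)(0.000740×10^-3) / 3.388×10^-9 = 0.487

Ω = 0.487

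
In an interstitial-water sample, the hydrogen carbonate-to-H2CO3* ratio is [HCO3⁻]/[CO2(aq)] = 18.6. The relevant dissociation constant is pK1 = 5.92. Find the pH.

From K1 = [H⁺][HCO3⁻]/[CO2(aq)]:  pH = pK1 + log₁₀([HCO3⁻]/[CO2(aq)])
log₁₀(18.6) = +1.270
pH = 5.92 + (+1.270) = 7.19

pH = 7.19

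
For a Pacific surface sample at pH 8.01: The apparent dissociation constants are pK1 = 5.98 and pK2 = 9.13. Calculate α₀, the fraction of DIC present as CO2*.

α₀ = 1 / (1 + K1/[H⁺] + K1K2/[H⁺]²) = 1 / (1 + 10^+2.03 + 10^+0.91)
   = 1 / (1 + 107.15 + 8.1283) = 1/116.28 = 0.008600

α₀ = 0.00860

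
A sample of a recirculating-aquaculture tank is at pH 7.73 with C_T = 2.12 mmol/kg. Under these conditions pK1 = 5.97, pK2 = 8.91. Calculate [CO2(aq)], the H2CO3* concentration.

α₀ = 1 / (1 + K1/[H⁺] + K1K2/[H⁺]²) = 1 / (1 + 10^+1.76 + 10^+0.58)
   = 1 / (1 + 57.544 + 3.8019) = 1/62.346 = 0.01604
[CO2*] = α₀ × DIC = 0.01604 × 2.12 = 0.0340 mmol/kg

[CO2*] = 0.0340 mmol/kg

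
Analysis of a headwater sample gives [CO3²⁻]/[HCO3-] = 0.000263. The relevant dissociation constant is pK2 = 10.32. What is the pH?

From K2 = [H⁺][CO3²⁻]/[HCO3-]:  pH = pK2 + log₁₀([CO3²⁻]/[HCO3-])
log₁₀(0.000263) = -3.580
pH = 10.32 + (-3.580) = 6.74

pH = 6.74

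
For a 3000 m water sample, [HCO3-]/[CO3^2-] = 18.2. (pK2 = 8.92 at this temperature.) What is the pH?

From K2 = [H⁺][CO3^2-]/[HCO3-]:  pH = pK2 − log₁₀([HCO3-]/[CO3^2-])
log₁₀(18.2) = +1.260
pH = 8.92 − (+1.260) = 7.66

pH = 7.66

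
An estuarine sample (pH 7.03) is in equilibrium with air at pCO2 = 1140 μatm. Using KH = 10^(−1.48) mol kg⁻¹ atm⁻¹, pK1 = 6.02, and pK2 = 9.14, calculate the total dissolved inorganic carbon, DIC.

DIC = 0.427 mmol/kg

[CO2*] = KH · pCO2 = 10^(−1.48) × 1140×10^-6 = 3.775×10^-5 mol/kg
α₀ = 1/(1 + K1/[H⁺] + K1K2/[H⁺]²) = 1/(1 + 10^+1.01 + 10^-1.10) = 0.08840
DIC = [CO2*]/α₀ = 3.775×10^-5 / 0.08840 = 0.427 mmol/kg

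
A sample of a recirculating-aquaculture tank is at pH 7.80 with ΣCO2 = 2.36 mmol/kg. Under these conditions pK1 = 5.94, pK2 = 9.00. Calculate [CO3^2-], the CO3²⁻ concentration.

α₂ = 1 / (1 + [H⁺]/K2 + [H⁺]²/(K1K2)) = 1 / (1 + 10^+1.20 + 10^-0.66)
   = 1 / (1 + 15.849 + 0.21878) = 1/17.068 = 0.05859
[CO3²⁻] = α₂ × DIC = 0.05859 × 2.36 = 0.138 mmol/kg

[CO3²⁻] = 0.138 mmol/kg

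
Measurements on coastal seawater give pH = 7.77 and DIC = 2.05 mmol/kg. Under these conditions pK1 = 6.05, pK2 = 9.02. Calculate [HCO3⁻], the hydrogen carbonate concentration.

α₁ = 1 / (1 + [H⁺]/K1 + K2/[H⁺]) = 1 / (1 + 10^-1.72 + 10^-1.25)
   = 1 / (1 + 0.019055 + 0.056234) = 1/1.0753 = 0.9300
[HCO3⁻] = α₁ × DIC = 0.9300 × 2.05 = 1.91 mmol/kg

[HCO3⁻] = 1.91 mmol/kg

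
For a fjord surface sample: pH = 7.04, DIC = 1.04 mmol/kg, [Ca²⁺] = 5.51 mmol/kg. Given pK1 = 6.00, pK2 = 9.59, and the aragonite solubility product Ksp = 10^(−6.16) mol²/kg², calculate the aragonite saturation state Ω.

Ω = 0.0213

α₂ = 1 / (1 + [H⁺]/K2 + [H⁺]²/(K1K2)) = 1 / (1 + 10^+2.55 + 10^+1.51)
   = 1 / (1 + 354.81 + 32.359) = 1/388.17 = 0.002576
[CO3²⁻] = α₂ × DIC = 0.002576 × 1.04 = 0.002679 mmol/kg = 2.679 μmol/kg
Ksp = 10^(−6.16) = 6.918×10^-7
Ω = [Ca²⁺][CO3²⁻]/Ksp = (5.51×10^-3)(2.679×10^-6) / 6.918×10^-7 = 0.0213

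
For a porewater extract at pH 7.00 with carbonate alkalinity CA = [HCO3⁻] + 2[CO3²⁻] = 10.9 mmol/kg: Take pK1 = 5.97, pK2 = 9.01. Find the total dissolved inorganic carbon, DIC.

DIC = 11.8 mmol/kg

CA = [HCO3⁻] + 2[CO3²⁻] = (α₁ + 2α₂)·DIC
At pH 7.00: [H⁺]/K1 = 10^-1.03 = 0.093325, K2/[H⁺] = 10^-2.01 = 0.0097724
α₁ = 1/(1 + 0.093325 + 0.0097724) = 1/1.1031 = 0.9065; α₂ = α₁·K2/[H⁺] = 0.008859
α₁ + 2α₂ = 0.9243
DIC = CA / (α₁ + 2α₂) = 10.9 / 0.9243 = 11.8 mmol/kg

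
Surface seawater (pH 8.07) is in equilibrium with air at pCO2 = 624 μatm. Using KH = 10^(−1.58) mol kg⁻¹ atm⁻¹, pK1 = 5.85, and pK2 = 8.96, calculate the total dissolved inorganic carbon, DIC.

DIC = 3.09 mmol/kg

[CO2*] = KH · pCO2 = 10^(−1.58) × 624×10^-6 = 1.641×10^-5 mol/kg
α₀ = 1/(1 + K1/[H⁺] + K1K2/[H⁺]²) = 1/(1 + 10^+2.22 + 10^+1.33) = 0.005310
DIC = [CO2*]/α₀ = 1.641×10^-5 / 0.005310 = 3.09 mmol/kg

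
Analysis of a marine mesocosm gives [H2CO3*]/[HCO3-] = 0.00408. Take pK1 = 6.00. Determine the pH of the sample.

From K1 = [H⁺][HCO3-]/[H2CO3*]:  pH = pK1 − log₁₀([H2CO3*]/[HCO3-])
log₁₀(0.00408) = -2.389
pH = 6.00 − (-2.389) = 8.39

pH = 8.39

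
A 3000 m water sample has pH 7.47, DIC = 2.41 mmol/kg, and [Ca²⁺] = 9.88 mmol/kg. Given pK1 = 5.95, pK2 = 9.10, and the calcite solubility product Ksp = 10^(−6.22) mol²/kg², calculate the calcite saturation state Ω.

Ω = 0.879

α₂ = 1 / (1 + [H⁺]/K2 + [H⁺]²/(K1K2)) = 1 / (1 + 10^+1.63 + 10^+0.11)
   = 1 / (1 + 42.658 + 1.2882) = 1/44.946 = 0.02225
[CO3²⁻] = α₂ × DIC = 0.02225 × 2.41 = 0.05362 mmol/kg
Ksp = 10^(−6.22) = 6.026×10^-7
Ω = [Ca²⁺][CO3²⁻]/Ksp = (9.88×10^-3)(5.362×10^-5) / 6.026×10^-7 = 0.879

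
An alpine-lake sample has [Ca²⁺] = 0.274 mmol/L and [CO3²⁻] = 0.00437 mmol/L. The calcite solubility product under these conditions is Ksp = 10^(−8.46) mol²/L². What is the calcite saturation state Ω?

Ω = 0.345

Ksp = 10^(−8.46) = 3.467×10^-9
Ω = [Ca²⁺][CO3²⁻]/Ksp = (0.274×10^-3)(0.00437×10^-3) / 3.467×10^-9 = 0.345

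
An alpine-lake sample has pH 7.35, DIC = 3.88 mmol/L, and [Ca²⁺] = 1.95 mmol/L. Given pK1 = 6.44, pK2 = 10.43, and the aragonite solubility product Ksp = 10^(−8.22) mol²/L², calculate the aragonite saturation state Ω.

Ω = 0.929

α₂ = 1 / (1 + [H⁺]/K2 + [H⁺]²/(K1K2)) = 1 / (1 + 10^+3.08 + 10^+2.17)
   = 1 / (1 + 1202.3 + 147.91) = 1/1351.2 = 0.0007401
[CO3²⁻] = α₂ × DIC = 0.0007401 × 3.88 = 0.002872 mmol/L = 2.872 μmol/L
Ksp = 10^(−8.22) = 6.026×10^-9
Ω = [Ca²⁺][CO3²⁻]/Ksp = (1.95×10^-3)(2.872×10^-6) / 6.026×10^-9 = 0.929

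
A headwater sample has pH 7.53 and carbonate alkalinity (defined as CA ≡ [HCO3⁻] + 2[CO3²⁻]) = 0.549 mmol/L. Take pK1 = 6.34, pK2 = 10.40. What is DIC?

DIC = 0.584 mmol/L

CA = [HCO3⁻] + 2[CO3²⁻] = (α₁ + 2α₂)·DIC
At pH 7.53: [H⁺]/K1 = 10^-1.19 = 0.064565, K2/[H⁺] = 10^-2.87 = 0.0013490
α₁ = 1/(1 + 0.064565 + 0.0013490) = 1/1.0659 = 0.9382; α₂ = α₁·K2/[H⁺] = 0.001266
α₁ + 2α₂ = 0.9407
DIC = CA / (α₁ + 2α₂) = 0.549 / 0.9407 = 0.584 mmol/L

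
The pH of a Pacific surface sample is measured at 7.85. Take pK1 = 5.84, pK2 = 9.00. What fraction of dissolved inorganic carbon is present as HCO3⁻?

α₁ = 1 / (1 + [H⁺]/K1 + K2/[H⁺]) = 1 / (1 + 10^-2.01 + 10^-1.15)
   = 1 / (1 + 0.0097724 + 0.070795) = 1/1.0806 = 0.9254

α₁ = 0.925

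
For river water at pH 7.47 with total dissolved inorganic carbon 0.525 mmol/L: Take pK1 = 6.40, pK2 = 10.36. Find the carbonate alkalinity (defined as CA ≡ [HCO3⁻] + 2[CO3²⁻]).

CA = [HCO3⁻] + 2[CO3²⁻] = (α₁ + 2α₂)·DIC
At pH 7.47: [H⁺]/K1 = 10^-1.07 = 0.085114, K2/[H⁺] = 10^-2.89 = 0.0012882
α₁ = 1/(1 + 0.085114 + 0.0012882) = 1/1.0864 = 0.9205; α₂ = α₁·K2/[H⁺] = 0.001186
α₁ + 2α₂ = 0.9228
CA = 0.9228 × 0.525 = 0.484 mmol/L

CA = 0.484 mmol/L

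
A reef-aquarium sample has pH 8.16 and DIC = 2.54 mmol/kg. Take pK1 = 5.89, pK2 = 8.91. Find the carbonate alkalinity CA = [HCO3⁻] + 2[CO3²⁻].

CA = [HCO3⁻] + 2[CO3²⁻] = (α₁ + 2α₂)·DIC
At pH 8.16: [H⁺]/K1 = 10^-2.27 = 0.0053703, K2/[H⁺] = 10^-0.75 = 0.17783
α₁ = 1/(1 + 0.0053703 + 0.17783) = 1/1.1832 = 0.8452; α₂ = α₁·K2/[H⁺] = 0.1503
α₁ + 2α₂ = 1.1458
CA = 1.1458 × 2.54 = 2.91 mmol/kg

CA = 2.91 mmol/kg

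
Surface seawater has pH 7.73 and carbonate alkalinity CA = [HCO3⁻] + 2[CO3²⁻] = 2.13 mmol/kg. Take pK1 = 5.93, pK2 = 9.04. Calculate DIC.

CA = [HCO3⁻] + 2[CO3²⁻] = (α₁ + 2α₂)·DIC
At pH 7.73: [H⁺]/K1 = 10^-1.80 = 0.015849, K2/[H⁺] = 10^-1.31 = 0.048978
α₁ = 1/(1 + 0.015849 + 0.048978) = 1/1.0648 = 0.9391; α₂ = α₁·K2/[H⁺] = 0.04600
α₁ + 2α₂ = 1.0311
DIC = CA / (α₁ + 2α₂) = 2.13 / 1.0311 = 2.07 mmol/kg

DIC = 2.07 mmol/kg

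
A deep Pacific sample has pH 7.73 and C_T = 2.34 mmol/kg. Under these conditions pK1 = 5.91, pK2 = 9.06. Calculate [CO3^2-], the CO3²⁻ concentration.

α₂ = 1 / (1 + [H⁺]/K2 + [H⁺]²/(K1K2)) = 1 / (1 + 10^+1.33 + 10^-0.49)
   = 1 / (1 + 21.380 + 0.32359) = 1/22.703 = 0.04405
[CO3²⁻] = α₂ × DIC = 0.04405 × 2.34 = 0.103 mmol/kg

[CO3²⁻] = 0.103 mmol/kg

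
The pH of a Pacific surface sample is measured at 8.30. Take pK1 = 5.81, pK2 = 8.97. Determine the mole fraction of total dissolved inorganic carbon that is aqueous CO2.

α₀ = 0.00266

α₀ = 1 / (1 + K1/[H⁺] + K1K2/[H⁺]²) = 1 / (1 + 10^+2.49 + 10^+1.82)
   = 1 / (1 + 309.03 + 66.069) = 1/376.10 = 0.002659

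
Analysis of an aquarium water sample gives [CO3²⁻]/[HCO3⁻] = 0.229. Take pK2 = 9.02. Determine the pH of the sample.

From K2 = [H⁺][CO3²⁻]/[HCO3⁻]:  pH = pK2 + log₁₀([CO3²⁻]/[HCO3⁻])
log₁₀(0.229) = -0.640
pH = 9.02 + (-0.640) = 8.38

pH = 8.38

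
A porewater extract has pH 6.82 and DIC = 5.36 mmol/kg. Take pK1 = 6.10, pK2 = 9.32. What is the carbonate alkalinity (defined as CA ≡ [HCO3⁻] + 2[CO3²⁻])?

CA = 4.52 mmol/kg

CA = [HCO3⁻] + 2[CO3²⁻] = (α₁ + 2α₂)·DIC
At pH 6.82: [H⁺]/K1 = 10^-0.72 = 0.19055, K2/[H⁺] = 10^-2.50 = 0.0031623
α₁ = 1/(1 + 0.19055 + 0.0031623) = 1/1.1937 = 0.8377; α₂ = α₁·K2/[H⁺] = 0.002649
α₁ + 2α₂ = 0.8430
CA = 0.8430 × 5.36 = 4.52 mmol/kg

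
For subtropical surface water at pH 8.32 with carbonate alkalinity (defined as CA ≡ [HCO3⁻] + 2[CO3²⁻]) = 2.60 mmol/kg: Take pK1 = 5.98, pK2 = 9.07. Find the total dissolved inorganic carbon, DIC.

CA = [HCO3⁻] + 2[CO3²⁻] = (α₁ + 2α₂)·DIC
At pH 8.32: [H⁺]/K1 = 10^-2.34 = 0.0045709, K2/[H⁺] = 10^-0.75 = 0.17783
α₁ = 1/(1 + 0.0045709 + 0.17783) = 1/1.1824 = 0.8457; α₂ = α₁·K2/[H⁺] = 0.1504
α₁ + 2α₂ = 1.1465
DIC = CA / (α₁ + 2α₂) = 2.60 / 1.1465 = 2.27 mmol/kg

DIC = 2.27 mmol/kg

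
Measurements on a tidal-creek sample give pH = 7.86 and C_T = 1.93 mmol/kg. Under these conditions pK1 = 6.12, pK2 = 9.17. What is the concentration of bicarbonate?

[HCO3⁻] = 1.81 mmol/kg

α₁ = 1 / (1 + [H⁺]/K1 + K2/[H⁺]) = 1 / (1 + 10^-1.74 + 10^-1.31)
   = 1 / (1 + 0.018197 + 0.048978) = 1/1.0672 = 0.9371
[HCO3⁻] = α₁ × DIC = 0.9371 × 1.93 = 1.81 mmol/kg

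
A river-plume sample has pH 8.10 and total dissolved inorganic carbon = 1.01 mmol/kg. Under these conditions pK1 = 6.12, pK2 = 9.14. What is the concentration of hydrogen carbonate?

[HCO3⁻] = 0.917 mmol/kg

α₁ = 1 / (1 + [H⁺]/K1 + K2/[H⁺]) = 1 / (1 + 10^-1.98 + 10^-1.04)
   = 1 / (1 + 0.010471 + 0.091201) = 1/1.1017 = 0.9077
[HCO3⁻] = α₁ × DIC = 0.9077 × 1.01 = 0.917 mmol/kg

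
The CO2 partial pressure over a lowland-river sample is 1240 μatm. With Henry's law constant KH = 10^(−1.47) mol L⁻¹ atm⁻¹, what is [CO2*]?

KH = 10^(−1.47) = 3.388×10^-2 mol L⁻¹ atm⁻¹
[CO2*] = KH · pCO2 = 3.388×10^-2 × 1240×10^-6 atm = 4.20×10^-5 mol/L

[CO2*] = 42.0 μmol/L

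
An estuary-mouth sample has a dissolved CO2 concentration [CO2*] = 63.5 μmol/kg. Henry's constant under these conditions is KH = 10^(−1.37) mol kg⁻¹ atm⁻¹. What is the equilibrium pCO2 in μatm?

KH = 10^(−1.37) = 4.266×10^-2 mol kg⁻¹ atm⁻¹
pCO2 = [CO2*]/KH = 63.5×10^-6 / 4.266×10^-2 = 1.49×10^-3 atm = 1490 μatm

pCO2 = 1490 μatm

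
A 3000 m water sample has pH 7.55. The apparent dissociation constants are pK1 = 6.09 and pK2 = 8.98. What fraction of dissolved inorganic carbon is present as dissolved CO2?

α₀ = 0.0324

α₀ = 1 / (1 + K1/[H⁺] + K1K2/[H⁺]²) = 1 / (1 + 10^+1.46 + 10^+0.03)
   = 1 / (1 + 28.840 + 1.0715) = 1/30.912 = 0.03235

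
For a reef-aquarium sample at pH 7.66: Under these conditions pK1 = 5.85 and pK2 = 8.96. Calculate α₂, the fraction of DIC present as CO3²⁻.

α₂ = 0.0470

α₂ = 1 / (1 + [H⁺]/K2 + [H⁺]²/(K1K2)) = 1 / (1 + 10^+1.30 + 10^-0.51)
   = 1 / (1 + 19.953 + 0.30903) = 1/21.262 = 0.04703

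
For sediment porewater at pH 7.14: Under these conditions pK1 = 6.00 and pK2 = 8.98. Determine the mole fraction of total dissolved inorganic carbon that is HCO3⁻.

α₁ = 0.920

α₁ = 1 / (1 + [H⁺]/K1 + K2/[H⁺]) = 1 / (1 + 10^-1.14 + 10^-1.84)
   = 1 / (1 + 0.072444 + 0.014454) = 1/1.0869 = 0.9200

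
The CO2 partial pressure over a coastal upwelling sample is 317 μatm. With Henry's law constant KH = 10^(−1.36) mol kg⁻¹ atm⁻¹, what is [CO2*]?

[CO2*] = 13.8 μmol/kg

KH = 10^(−1.36) = 4.365×10^-2 mol kg⁻¹ atm⁻¹
[CO2*] = KH · pCO2 = 4.365×10^-2 × 317×10^-6 atm = 1.38×10^-5 mol/kg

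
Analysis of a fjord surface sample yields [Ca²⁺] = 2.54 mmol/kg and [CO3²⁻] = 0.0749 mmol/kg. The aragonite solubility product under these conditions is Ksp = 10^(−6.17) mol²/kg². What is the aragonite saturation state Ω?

Ksp = 10^(−6.17) = 6.761×10^-7
Ω = [Ca²⁺][CO3²⁻]/Ksp = (2.54×10^-3)(0.0749×10^-3) / 6.761×10^-7 = 0.281

Ω = 0.281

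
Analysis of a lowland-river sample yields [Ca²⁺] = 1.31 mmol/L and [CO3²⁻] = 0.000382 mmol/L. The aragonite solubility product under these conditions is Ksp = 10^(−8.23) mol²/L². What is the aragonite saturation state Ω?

Ksp = 10^(−8.23) = 5.888×10^-9
Ω = [Ca²⁺][CO3²⁻]/Ksp = (1.31×10^-3)(0.000382×10^-3) / 5.888×10^-9 = 0.0850

Ω = 0.0850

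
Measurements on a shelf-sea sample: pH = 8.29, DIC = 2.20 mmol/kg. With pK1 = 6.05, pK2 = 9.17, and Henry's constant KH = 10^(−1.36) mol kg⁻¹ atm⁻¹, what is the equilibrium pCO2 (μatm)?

pCO2 = 255 μatm

α₀ = 1 / (1 + K1/[H⁺] + K1K2/[H⁺]²) = 1 / (1 + 10^+2.24 + 10^+1.36)
   = 1 / (1 + 173.78 + 22.909) = 1/197.69 = 0.005058
[CO2*] = α₀ × DIC = 0.005058 × 2.20 = 0.01113 mmol/kg = 11.13 μmol/kg
pCO2 = [CO2*]/KH = 1.113×10^-5 / 4.365×10^-2 = 255 μatm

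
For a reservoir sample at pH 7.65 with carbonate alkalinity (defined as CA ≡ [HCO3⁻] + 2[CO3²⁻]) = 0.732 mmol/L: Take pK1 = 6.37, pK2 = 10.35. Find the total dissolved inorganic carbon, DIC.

DIC = 0.769 mmol/L

CA = [HCO3⁻] + 2[CO3²⁻] = (α₁ + 2α₂)·DIC
At pH 7.65: [H⁺]/K1 = 10^-1.28 = 0.052481, K2/[H⁺] = 10^-2.70 = 0.0019953
α₁ = 1/(1 + 0.052481 + 0.0019953) = 1/1.0545 = 0.9483; α₂ = α₁·K2/[H⁺] = 0.001892
α₁ + 2α₂ = 0.9521
DIC = CA / (α₁ + 2α₂) = 0.732 / 0.9521 = 0.769 mmol/L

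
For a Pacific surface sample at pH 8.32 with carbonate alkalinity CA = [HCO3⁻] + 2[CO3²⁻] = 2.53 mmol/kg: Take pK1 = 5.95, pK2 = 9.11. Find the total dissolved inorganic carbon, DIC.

DIC = 2.23 mmol/kg

CA = [HCO3⁻] + 2[CO3²⁻] = (α₁ + 2α₂)·DIC
At pH 8.32: [H⁺]/K1 = 10^-2.37 = 0.0042658, K2/[H⁺] = 10^-0.79 = 0.16218
α₁ = 1/(1 + 0.0042658 + 0.16218) = 1/1.1664 = 0.8573; α₂ = α₁·K2/[H⁺] = 0.1390
α₁ + 2α₂ = 1.1354
DIC = CA / (α₁ + 2α₂) = 2.53 / 1.1354 = 2.23 mmol/kg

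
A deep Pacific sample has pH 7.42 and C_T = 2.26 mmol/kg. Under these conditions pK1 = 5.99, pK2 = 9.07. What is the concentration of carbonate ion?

[CO3²⁻] = 0.0478 mmol/kg

α₂ = 1 / (1 + [H⁺]/K2 + [H⁺]²/(K1K2)) = 1 / (1 + 10^+1.65 + 10^+0.22)
   = 1 / (1 + 44.668 + 1.6596) = 1/47.328 = 0.02113
[CO3²⁻] = α₂ × DIC = 0.02113 × 2.26 = 0.0478 mmol/kg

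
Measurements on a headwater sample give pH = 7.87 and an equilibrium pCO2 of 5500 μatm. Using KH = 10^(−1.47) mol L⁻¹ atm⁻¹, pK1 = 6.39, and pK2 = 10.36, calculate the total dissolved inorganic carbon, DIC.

[CO2*] = KH · pCO2 = 10^(−1.47) × 5500×10^-6 = 1.864×10^-4 mol/L
α₀ = 1/(1 + K1/[H⁺] + K1K2/[H⁺]²) = 1/(1 + 10^+1.48 + 10^-1.01) = 0.03195
DIC = [CO2*]/α₀ = 1.864×10^-4 / 0.03195 = 5.83 mmol/L

DIC = 5.83 mmol/L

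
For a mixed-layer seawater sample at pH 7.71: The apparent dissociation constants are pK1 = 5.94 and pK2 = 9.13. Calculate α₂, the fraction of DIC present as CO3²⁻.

α₂ = 0.0360

α₂ = 1 / (1 + [H⁺]/K2 + [H⁺]²/(K1K2)) = 1 / (1 + 10^+1.42 + 10^-0.35)
   = 1 / (1 + 26.303 + 0.44668) = 1/27.749 = 0.03604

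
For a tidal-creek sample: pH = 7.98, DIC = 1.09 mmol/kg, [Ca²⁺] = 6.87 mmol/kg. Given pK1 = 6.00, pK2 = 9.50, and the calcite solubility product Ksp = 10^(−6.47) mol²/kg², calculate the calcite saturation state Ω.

α₂ = 1 / (1 + [H⁺]/K2 + [H⁺]²/(K1K2)) = 1 / (1 + 10^+1.52 + 10^-0.46)
   = 1 / (1 + 33.113 + 0.34674) = 1/34.460 = 0.02902
[CO3²⁻] = α₂ × DIC = 0.02902 × 1.09 = 0.03163 mmol/kg
Ksp = 10^(−6.47) = 3.388×10^-7
Ω = [Ca²⁺][CO3²⁻]/Ksp = (6.87×10^-3)(3.163×10^-5) / 3.388×10^-7 = 0.641

Ω = 0.641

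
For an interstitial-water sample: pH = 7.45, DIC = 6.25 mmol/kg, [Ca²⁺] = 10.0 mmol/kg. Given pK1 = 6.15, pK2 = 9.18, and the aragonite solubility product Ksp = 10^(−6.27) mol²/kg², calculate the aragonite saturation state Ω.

Ω = 2.03

α₂ = 1 / (1 + [H⁺]/K2 + [H⁺]²/(K1K2)) = 1 / (1 + 10^+1.73 + 10^+0.43)
   = 1 / (1 + 53.703 + 2.6915) = 1/57.395 = 0.01742
[CO3²⁻] = α₂ × DIC = 0.01742 × 6.25 = 0.1089 mmol/kg
Ksp = 10^(−6.27) = 5.370×10^-7
Ω = [Ca²⁺][CO3²⁻]/Ksp = (10.0×10^-3)(1.089×10^-4) / 5.370×10^-7 = 2.03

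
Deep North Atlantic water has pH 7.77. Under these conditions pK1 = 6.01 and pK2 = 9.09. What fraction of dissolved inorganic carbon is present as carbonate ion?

α₂ = 1 / (1 + [H⁺]/K2 + [H⁺]²/(K1K2)) = 1 / (1 + 10^+1.32 + 10^-0.44)
   = 1 / (1 + 20.893 + 0.36308) = 1/22.256 = 0.04493

α₂ = 0.0449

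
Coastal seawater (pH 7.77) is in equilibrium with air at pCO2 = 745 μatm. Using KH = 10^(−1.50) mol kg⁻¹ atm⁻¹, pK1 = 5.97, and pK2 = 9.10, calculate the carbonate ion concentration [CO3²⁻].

[CO3²⁻] = 0.0695 mmol/kg

[CO2*] = KH · pCO2 = 10^(−1.50) × 745×10^-6 = 2.356×10^-5 mol/kg
α₀ = 1/(1 + K1/[H⁺] + K1K2/[H⁺]²) = 1/(1 + 10^+1.80 + 10^+0.47) = 0.01491
DIC = [CO2*]/α₀ = 2.356×10^-5 / 0.01491 = 1.580 mmol/kg
[CO3²⁻] = α₂·DIC; α₂ = 0.04402, so [CO3²⁻] = 0.04402 × 1.580 = 0.0695 mmol/kg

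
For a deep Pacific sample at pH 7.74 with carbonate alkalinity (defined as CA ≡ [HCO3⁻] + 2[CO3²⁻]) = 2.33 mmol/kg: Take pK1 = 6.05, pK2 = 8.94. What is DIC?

CA = [HCO3⁻] + 2[CO3²⁻] = (α₁ + 2α₂)·DIC
At pH 7.74: [H⁺]/K1 = 10^-1.69 = 0.020417, K2/[H⁺] = 10^-1.20 = 0.063096
α₁ = 1/(1 + 0.020417 + 0.063096) = 1/1.0835 = 0.9229; α₂ = α₁·K2/[H⁺] = 0.05823
α₁ + 2α₂ = 1.0394
DIC = CA / (α₁ + 2α₂) = 2.33 / 1.0394 = 2.24 mmol/kg

DIC = 2.24 mmol/kg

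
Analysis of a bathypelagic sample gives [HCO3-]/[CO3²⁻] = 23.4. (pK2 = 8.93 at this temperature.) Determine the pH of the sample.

pH = 7.56

From K2 = [H⁺][CO3²⁻]/[HCO3-]:  pH = pK2 − log₁₀([HCO3-]/[CO3²⁻])
log₁₀(23.4) = +1.369
pH = 8.93 − (+1.369) = 7.56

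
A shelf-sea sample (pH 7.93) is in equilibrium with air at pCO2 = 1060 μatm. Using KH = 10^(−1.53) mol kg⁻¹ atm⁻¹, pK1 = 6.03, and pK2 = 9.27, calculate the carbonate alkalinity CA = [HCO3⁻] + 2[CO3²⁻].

[CO2*] = KH · pCO2 = 10^(−1.53) × 1060×10^-6 = 3.128×10^-5 mol/kg
α₀ = 1/(1 + K1/[H⁺] + K1K2/[H⁺]²) = 1/(1 + 10^+1.90 + 10^+0.56) = 0.01190
DIC = [CO2*]/α₀ = 3.128×10^-5 / 0.01190 = 2.630 mmol/kg
CA = (α₁ + 2α₂)·DIC = (0.9449 + 2×0.04319) × 2.630 = 2.71 mmol/kg

CA = 2.71 mmol/kg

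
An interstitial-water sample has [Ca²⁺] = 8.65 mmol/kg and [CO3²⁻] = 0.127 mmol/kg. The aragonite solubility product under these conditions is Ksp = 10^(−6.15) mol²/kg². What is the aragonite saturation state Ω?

Ksp = 10^(−6.15) = 7.079×10^-7
Ω = [Ca²⁺][CO3²⁻]/Ksp = (8.65×10^-3)(0.127×10^-3) / 7.079×10^-7 = 1.55

Ω = 1.55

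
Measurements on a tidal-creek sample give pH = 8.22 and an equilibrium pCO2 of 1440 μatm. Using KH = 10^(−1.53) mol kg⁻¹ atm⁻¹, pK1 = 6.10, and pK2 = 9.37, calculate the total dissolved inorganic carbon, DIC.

DIC = 6.04 mmol/kg

[CO2*] = KH · pCO2 = 10^(−1.53) × 1440×10^-6 = 4.250×10^-5 mol/kg
α₀ = 1/(1 + K1/[H⁺] + K1K2/[H⁺]²) = 1/(1 + 10^+2.12 + 10^+0.97) = 0.007034
DIC = [CO2*]/α₀ = 4.250×10^-5 / 0.007034 = 6.04 mmol/kg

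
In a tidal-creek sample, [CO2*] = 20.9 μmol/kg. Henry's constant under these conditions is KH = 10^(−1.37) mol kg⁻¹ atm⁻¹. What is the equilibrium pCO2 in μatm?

pCO2 = 490 μatm

KH = 10^(−1.37) = 4.266×10^-2 mol kg⁻¹ atm⁻¹
pCO2 = [CO2*]/KH = 20.9×10^-6 / 4.266×10^-2 = 4.90×10^-4 atm = 490 μatm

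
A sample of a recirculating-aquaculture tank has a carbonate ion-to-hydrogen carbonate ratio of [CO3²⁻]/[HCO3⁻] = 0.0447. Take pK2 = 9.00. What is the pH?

From K2 = [H⁺][CO3²⁻]/[HCO3⁻]:  pH = pK2 + log₁₀([CO3²⁻]/[HCO3⁻])
log₁₀(0.0447) = -1.350
pH = 9.00 + (-1.350) = 7.65

pH = 7.65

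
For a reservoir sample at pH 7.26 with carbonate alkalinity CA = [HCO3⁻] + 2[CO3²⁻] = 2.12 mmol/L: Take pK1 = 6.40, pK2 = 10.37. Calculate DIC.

CA = [HCO3⁻] + 2[CO3²⁻] = (α₁ + 2α₂)·DIC
At pH 7.26: [H⁺]/K1 = 10^-0.86 = 0.13804, K2/[H⁺] = 10^-3.11 = 0.00077625
α₁ = 1/(1 + 0.13804 + 0.00077625) = 1/1.1388 = 0.8781; α₂ = α₁·K2/[H⁺] = 0.0006816
α₁ + 2α₂ = 0.8795
DIC = CA / (α₁ + 2α₂) = 2.12 / 0.8795 = 2.41 mmol/L

DIC = 2.41 mmol/L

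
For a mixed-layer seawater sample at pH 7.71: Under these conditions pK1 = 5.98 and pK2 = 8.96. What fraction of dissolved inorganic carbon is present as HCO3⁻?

α₁ = 0.930

α₁ = 1 / (1 + [H⁺]/K1 + K2/[H⁺]) = 1 / (1 + 10^-1.73 + 10^-1.25)
   = 1 / (1 + 0.018621 + 0.056234) = 1/1.0749 = 0.9304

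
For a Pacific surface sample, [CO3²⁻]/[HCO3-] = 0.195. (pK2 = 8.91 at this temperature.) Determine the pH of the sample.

From K2 = [H⁺][CO3²⁻]/[HCO3-]:  pH = pK2 + log₁₀([CO3²⁻]/[HCO3-])
log₁₀(0.195) = -0.710
pH = 8.91 + (-0.710) = 8.20

pH = 8.20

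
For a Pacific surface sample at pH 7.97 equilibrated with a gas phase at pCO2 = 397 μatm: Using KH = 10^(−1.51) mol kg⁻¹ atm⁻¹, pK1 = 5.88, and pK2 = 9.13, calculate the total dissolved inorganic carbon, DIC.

DIC = 1.63 mmol/kg

[CO2*] = KH · pCO2 = 10^(−1.51) × 397×10^-6 = 1.227×10^-5 mol/kg
α₀ = 1/(1 + K1/[H⁺] + K1K2/[H⁺]²) = 1/(1 + 10^+2.09 + 10^+0.93) = 0.007545
DIC = [CO2*]/α₀ = 1.227×10^-5 / 0.007545 = 1.63 mmol/kg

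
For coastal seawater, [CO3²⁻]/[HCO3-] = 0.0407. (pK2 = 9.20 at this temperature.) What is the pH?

From K2 = [H⁺][CO3²⁻]/[HCO3-]:  pH = pK2 + log₁₀([CO3²⁻]/[HCO3-])
log₁₀(0.0407) = -1.390
pH = 9.20 + (-1.390) = 7.81

pH = 7.81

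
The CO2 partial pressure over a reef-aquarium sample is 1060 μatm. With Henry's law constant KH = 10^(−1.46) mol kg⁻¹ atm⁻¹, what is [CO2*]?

KH = 10^(−1.46) = 3.467×10^-2 mol kg⁻¹ atm⁻¹
[CO2*] = KH · pCO2 = 3.467×10^-2 × 1060×10^-6 atm = 3.68×10^-5 mol/kg

[CO2*] = 36.8 μmol/kg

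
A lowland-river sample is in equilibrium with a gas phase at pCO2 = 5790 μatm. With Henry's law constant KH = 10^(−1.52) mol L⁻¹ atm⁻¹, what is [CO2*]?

KH = 10^(−1.52) = 3.020×10^-2 mol L⁻¹ atm⁻¹
[CO2*] = KH · pCO2 = 3.020×10^-2 × 5790×10^-6 atm = 1.75×10^-4 mol/L

[CO2*] = 175 μmol/L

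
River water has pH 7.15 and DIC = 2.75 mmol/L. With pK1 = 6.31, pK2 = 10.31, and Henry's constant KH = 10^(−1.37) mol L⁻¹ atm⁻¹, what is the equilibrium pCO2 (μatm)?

pCO2 = 8140 μatm

α₀ = 1 / (1 + K1/[H⁺] + K1K2/[H⁺]²) = 1 / (1 + 10^+0.84 + 10^-2.32)
   = 1 / (1 + 6.9183 + 0.0047863) = 1/7.9231 = 0.1262
[CO2*] = α₀ × DIC = 0.1262 × 2.75 = 0.3471 mmol/L
pCO2 = [CO2*]/KH = 3.471×10^-4 / 4.266×10^-2 = 8140 μatm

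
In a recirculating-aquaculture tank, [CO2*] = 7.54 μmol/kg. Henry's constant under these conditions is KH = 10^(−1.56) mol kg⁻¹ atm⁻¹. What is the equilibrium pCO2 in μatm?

KH = 10^(−1.56) = 2.754×10^-2 mol kg⁻¹ atm⁻¹
pCO2 = [CO2*]/KH = 7.54×10^-6 / 2.754×10^-2 = 2.74×10^-4 atm = 274 μatm

pCO2 = 274 μatm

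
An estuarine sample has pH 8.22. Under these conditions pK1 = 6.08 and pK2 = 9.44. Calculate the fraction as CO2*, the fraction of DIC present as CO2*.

α₀ = 0.00679

α₀ = 1 / (1 + K1/[H⁺] + K1K2/[H⁺]²) = 1 / (1 + 10^+2.14 + 10^+0.92)
   = 1 / (1 + 138.04 + 8.3176) = 1/147.36 = 0.006786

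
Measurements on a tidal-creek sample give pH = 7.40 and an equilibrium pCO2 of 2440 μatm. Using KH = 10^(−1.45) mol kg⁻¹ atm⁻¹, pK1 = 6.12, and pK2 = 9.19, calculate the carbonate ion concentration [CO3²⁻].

[CO2*] = KH · pCO2 = 10^(−1.45) × 2440×10^-6 = 8.657×10^-5 mol/kg
α₀ = 1/(1 + K1/[H⁺] + K1K2/[H⁺]²) = 1/(1 + 10^+1.28 + 10^-0.51) = 0.04911
DIC = [CO2*]/α₀ = 8.657×10^-5 / 0.04911 = 1.763 mmol/kg
[CO3²⁻] = α₂·DIC; α₂ = 0.01518, so [CO3²⁻] = 0.01518 × 1.763 = 0.0268 mmol/kg

[CO3²⁻] = 0.0268 mmol/kg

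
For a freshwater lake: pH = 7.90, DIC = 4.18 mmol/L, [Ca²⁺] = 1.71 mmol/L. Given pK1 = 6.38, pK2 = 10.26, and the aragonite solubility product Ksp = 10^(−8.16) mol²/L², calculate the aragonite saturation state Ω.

Ω = 4.36

α₂ = 1 / (1 + [H⁺]/K2 + [H⁺]²/(K1K2)) = 1 / (1 + 10^+2.36 + 10^+0.84)
   = 1 / (1 + 229.09 + 6.9183) = 1/237.01 = 0.004219
[CO3²⁻] = α₂ × DIC = 0.004219 × 4.18 = 0.01764 mmol/L = 17.64 μmol/L
Ksp = 10^(−8.16) = 6.918×10^-9
Ω = [Ca²⁺][CO3²⁻]/Ksp = (1.71×10^-3)(1.764×10^-5) / 6.918×10^-9 = 4.36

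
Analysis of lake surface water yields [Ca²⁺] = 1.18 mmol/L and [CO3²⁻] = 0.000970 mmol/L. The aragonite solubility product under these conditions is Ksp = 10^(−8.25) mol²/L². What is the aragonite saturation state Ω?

Ω = 0.204

Ksp = 10^(−8.25) = 5.623×10^-9
Ω = [Ca²⁺][CO3²⁻]/Ksp = (1.18×10^-3)(0.000970×10^-3) / 5.623×10^-9 = 0.204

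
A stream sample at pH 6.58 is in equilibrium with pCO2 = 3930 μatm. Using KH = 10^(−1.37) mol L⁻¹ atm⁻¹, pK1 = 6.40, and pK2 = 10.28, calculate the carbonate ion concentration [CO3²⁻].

[CO3²⁻] = 0.0506 μmol/L

[CO2*] = KH · pCO2 = 10^(−1.37) × 3930×10^-6 = 1.676×10^-4 mol/L
α₀ = 1/(1 + K1/[H⁺] + K1K2/[H⁺]²) = 1/(1 + 10^+0.18 + 10^-3.52) = 0.3978
DIC = [CO2*]/α₀ = 1.676×10^-4 / 0.3978 = 0.4214 mmol/L
[CO3²⁻] = α₂·DIC; α₂ = 0.0001201, so [CO3²⁻] = 0.0001201 × 0.4214 = 5.06×10^-5 mmol/L = 0.0506 μmol/L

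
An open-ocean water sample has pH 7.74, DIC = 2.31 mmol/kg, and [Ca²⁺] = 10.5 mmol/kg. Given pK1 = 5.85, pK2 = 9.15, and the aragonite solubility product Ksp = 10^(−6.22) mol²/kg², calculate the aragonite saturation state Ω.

Ω = 1.49

α₂ = 1 / (1 + [H⁺]/K2 + [H⁺]²/(K1K2)) = 1 / (1 + 10^+1.41 + 10^-0.48)
   = 1 / (1 + 25.704 + 0.33113) = 1/27.035 = 0.03699
[CO3²⁻] = α₂ × DIC = 0.03699 × 2.31 = 0.08544 mmol/kg
Ksp = 10^(−6.22) = 6.026×10^-7
Ω = [Ca²⁺][CO3²⁻]/Ksp = (10.5×10^-3)(8.544×10^-5) / 6.026×10^-7 = 1.49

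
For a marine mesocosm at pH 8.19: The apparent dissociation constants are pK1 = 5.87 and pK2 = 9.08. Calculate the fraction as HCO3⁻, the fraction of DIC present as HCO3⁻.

α₁ = 0.882

α₁ = 1 / (1 + [H⁺]/K1 + K2/[H⁺]) = 1 / (1 + 10^-2.32 + 10^-0.89)
   = 1 / (1 + 0.0047863 + 0.12882) = 1/1.1336 = 0.8821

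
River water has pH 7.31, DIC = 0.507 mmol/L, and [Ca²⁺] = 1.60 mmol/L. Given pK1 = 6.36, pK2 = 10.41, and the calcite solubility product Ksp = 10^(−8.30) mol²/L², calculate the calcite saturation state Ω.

Ω = 0.116

α₂ = 1 / (1 + [H⁺]/K2 + [H⁺]²/(K1K2)) = 1 / (1 + 10^+3.10 + 10^+2.15)
   = 1 / (1 + 1258.9 + 141.25) = 1/1401.2 = 0.0007137
[CO3²⁻] = α₂ × DIC = 0.0007137 × 0.507 = 0.0003618 mmol/L = 0.3618 μmol/L
Ksp = 10^(−8.30) = 5.012×10^-9
Ω = [Ca²⁺][CO3²⁻]/Ksp = (1.60×10^-3)(3.618×10^-7) / 5.012×10^-9 = 0.116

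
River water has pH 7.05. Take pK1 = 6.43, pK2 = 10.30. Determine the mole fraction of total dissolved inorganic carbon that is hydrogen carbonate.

α₁ = 0.806

α₁ = 1 / (1 + [H⁺]/K1 + K2/[H⁺]) = 1 / (1 + 10^-0.62 + 10^-3.25)
   = 1 / (1 + 0.23988 + 0.00056234) = 1/1.2404 = 0.8062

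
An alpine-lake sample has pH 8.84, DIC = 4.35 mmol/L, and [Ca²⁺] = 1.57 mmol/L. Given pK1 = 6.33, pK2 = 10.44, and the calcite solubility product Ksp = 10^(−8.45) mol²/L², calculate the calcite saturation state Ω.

α₂ = 1 / (1 + [H⁺]/K2 + [H⁺]²/(K1K2)) = 1 / (1 + 10^+1.60 + 10^-0.91)
   = 1 / (1 + 39.811 + 0.12303) = 1/40.934 = 0.02443
[CO3²⁻] = α₂ × DIC = 0.02443 × 4.35 = 0.1063 mmol/L
Ksp = 10^(−8.45) = 3.548×10^-9
Ω = [Ca²⁺][CO3²⁻]/Ksp = (1.57×10^-3)(1.063×10^-4) / 3.548×10^-9 = 47.0

Ω = 47.0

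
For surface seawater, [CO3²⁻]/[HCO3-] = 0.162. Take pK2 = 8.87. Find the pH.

pH = 8.08

From K2 = [H⁺][CO3²⁻]/[HCO3-]:  pH = pK2 + log₁₀([CO3²⁻]/[HCO3-])
log₁₀(0.162) = -0.790
pH = 8.87 + (-0.790) = 8.08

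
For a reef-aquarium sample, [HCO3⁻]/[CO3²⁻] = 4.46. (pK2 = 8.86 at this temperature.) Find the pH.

pH = 8.21

From K2 = [H⁺][CO3²⁻]/[HCO3⁻]:  pH = pK2 − log₁₀([HCO3⁻]/[CO3²⁻])
log₁₀(4.46) = +0.649
pH = 8.86 − (+0.649) = 8.21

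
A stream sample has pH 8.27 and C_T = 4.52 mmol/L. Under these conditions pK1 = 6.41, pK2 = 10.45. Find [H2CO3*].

[CO2*] = 0.0611 mmol/L

α₀ = 1 / (1 + K1/[H⁺] + K1K2/[H⁺]²) = 1 / (1 + 10^+1.86 + 10^-0.32)
   = 1 / (1 + 72.444 + 0.47863) = 1/73.922 = 0.01353
[CO2*] = α₀ × DIC = 0.01353 × 4.52 = 0.0611 mmol/L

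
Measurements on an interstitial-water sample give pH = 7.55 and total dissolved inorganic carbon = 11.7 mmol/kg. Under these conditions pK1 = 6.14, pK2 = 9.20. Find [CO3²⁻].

α₂ = 1 / (1 + [H⁺]/K2 + [H⁺]²/(K1K2)) = 1 / (1 + 10^+1.65 + 10^+0.24)
   = 1 / (1 + 44.668 + 1.7378) = 1/47.406 = 0.02109
[CO3²⁻] = α₂ × DIC = 0.02109 × 11.7 = 0.247 mmol/kg

[CO3²⁻] = 0.247 mmol/kg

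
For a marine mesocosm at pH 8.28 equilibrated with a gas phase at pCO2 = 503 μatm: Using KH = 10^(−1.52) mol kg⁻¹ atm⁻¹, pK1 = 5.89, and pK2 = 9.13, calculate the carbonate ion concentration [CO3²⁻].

[CO3²⁻] = 0.527 mmol/kg

[CO2*] = KH · pCO2 = 10^(−1.52) × 503×10^-6 = 1.519×10^-5 mol/kg
α₀ = 1/(1 + K1/[H⁺] + K1K2/[H⁺]²) = 1/(1 + 10^+2.39 + 10^+1.54) = 0.003557
DIC = [CO2*]/α₀ = 1.519×10^-5 / 0.003557 = 4.271 mmol/kg
[CO3²⁻] = α₂·DIC; α₂ = 0.1233, so [CO3²⁻] = 0.1233 × 4.271 = 0.527 mmol/kg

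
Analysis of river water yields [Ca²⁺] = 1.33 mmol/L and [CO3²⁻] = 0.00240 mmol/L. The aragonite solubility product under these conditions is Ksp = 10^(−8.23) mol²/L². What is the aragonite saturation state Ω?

Ω = 0.542

Ksp = 10^(−8.23) = 5.888×10^-9
Ω = [Ca²⁺][CO3²⁻]/Ksp = (1.33×10^-3)(0.00240×10^-3) / 5.888×10^-9 = 0.542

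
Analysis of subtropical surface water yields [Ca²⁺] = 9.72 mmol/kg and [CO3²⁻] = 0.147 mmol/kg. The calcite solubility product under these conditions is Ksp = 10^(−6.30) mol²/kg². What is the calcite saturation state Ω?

Ω = 2.85

Ksp = 10^(−6.30) = 5.012×10^-7
Ω = [Ca²⁺][CO3²⁻]/Ksp = (9.72×10^-3)(0.147×10^-3) / 5.012×10^-7 = 2.85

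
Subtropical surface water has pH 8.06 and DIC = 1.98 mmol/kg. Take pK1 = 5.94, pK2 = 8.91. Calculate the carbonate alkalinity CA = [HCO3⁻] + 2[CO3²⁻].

CA = [HCO3⁻] + 2[CO3²⁻] = (α₁ + 2α₂)·DIC
At pH 8.06: [H⁺]/K1 = 10^-2.12 = 0.0075858, K2/[H⁺] = 10^-0.85 = 0.14125
α₁ = 1/(1 + 0.0075858 + 0.14125) = 1/1.1488 = 0.8704; α₂ = α₁·K2/[H⁺] = 0.1230
α₁ + 2α₂ = 1.1164
CA = 1.1164 × 1.98 = 2.21 mmol/kg

CA = 2.21 mmol/kg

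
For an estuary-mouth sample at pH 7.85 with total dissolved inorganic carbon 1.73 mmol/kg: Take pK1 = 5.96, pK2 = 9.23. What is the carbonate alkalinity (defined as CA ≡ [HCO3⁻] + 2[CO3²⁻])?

CA = [HCO3⁻] + 2[CO3²⁻] = (α₁ + 2α₂)·DIC
At pH 7.85: [H⁺]/K1 = 10^-1.89 = 0.012882, K2/[H⁺] = 10^-1.38 = 0.041687
α₁ = 1/(1 + 0.012882 + 0.041687) = 1/1.0546 = 0.9483; α₂ = α₁·K2/[H⁺] = 0.03953
α₁ + 2α₂ = 1.0273
CA = 1.0273 × 1.73 = 1.78 mmol/kg

CA = 1.78 mmol/kg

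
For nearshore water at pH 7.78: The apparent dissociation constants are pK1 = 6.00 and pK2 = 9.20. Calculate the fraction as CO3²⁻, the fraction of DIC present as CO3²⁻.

α₂ = 1 / (1 + [H⁺]/K2 + [H⁺]²/(K1K2)) = 1 / (1 + 10^+1.42 + 10^-0.36)
   = 1 / (1 + 26.303 + 0.43652) = 1/27.739 = 0.03605

α₂ = 0.0361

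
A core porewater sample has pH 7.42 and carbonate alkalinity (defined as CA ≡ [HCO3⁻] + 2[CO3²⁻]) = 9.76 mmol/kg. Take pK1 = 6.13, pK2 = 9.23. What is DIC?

CA = [HCO3⁻] + 2[CO3²⁻] = (α₁ + 2α₂)·DIC
At pH 7.42: [H⁺]/K1 = 10^-1.29 = 0.051286, K2/[H⁺] = 10^-1.81 = 0.015488
α₁ = 1/(1 + 0.051286 + 0.015488) = 1/1.0668 = 0.9374; α₂ = α₁·K2/[H⁺] = 0.01452
α₁ + 2α₂ = 0.9664
DIC = CA / (α₁ + 2α₂) = 9.76 / 0.9664 = 10.1 mmol/kg

DIC = 10.1 mmol/kg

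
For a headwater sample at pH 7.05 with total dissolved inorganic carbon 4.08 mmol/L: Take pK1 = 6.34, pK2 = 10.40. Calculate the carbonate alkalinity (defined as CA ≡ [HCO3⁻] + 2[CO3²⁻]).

CA = [HCO3⁻] + 2[CO3²⁻] = (α₁ + 2α₂)·DIC
At pH 7.05: [H⁺]/K1 = 10^-0.71 = 0.19498, K2/[H⁺] = 10^-3.35 = 0.00044668
α₁ = 1/(1 + 0.19498 + 0.00044668) = 1/1.1954 = 0.8365; α₂ = α₁·K2/[H⁺] = 0.0003737
α₁ + 2α₂ = 0.8373
CA = 0.8373 × 4.08 = 3.42 mmol/L

CA = 3.42 mmol/L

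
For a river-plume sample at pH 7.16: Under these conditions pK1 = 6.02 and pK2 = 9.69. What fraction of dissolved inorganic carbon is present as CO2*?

α₀ = 1 / (1 + K1/[H⁺] + K1K2/[H⁺]²) = 1 / (1 + 10^+1.14 + 10^-1.39)
   = 1 / (1 + 13.804 + 0.040738) = 1/14.845 = 0.06736

α₀ = 0.0674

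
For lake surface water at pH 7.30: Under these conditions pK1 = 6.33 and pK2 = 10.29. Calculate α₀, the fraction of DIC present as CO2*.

α₀ = 0.0967

α₀ = 1 / (1 + K1/[H⁺] + K1K2/[H⁺]²) = 1 / (1 + 10^+0.97 + 10^-2.02)
   = 1 / (1 + 9.3325 + 0.0095499) = 1/10.342 = 0.09669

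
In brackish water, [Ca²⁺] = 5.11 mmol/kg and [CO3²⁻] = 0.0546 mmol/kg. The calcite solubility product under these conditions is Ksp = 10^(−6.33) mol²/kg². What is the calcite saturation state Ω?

Ω = 0.597

Ksp = 10^(−6.33) = 4.677×10^-7
Ω = [Ca²⁺][CO3²⁻]/Ksp = (5.11×10^-3)(0.0546×10^-3) / 4.677×10^-7 = 0.597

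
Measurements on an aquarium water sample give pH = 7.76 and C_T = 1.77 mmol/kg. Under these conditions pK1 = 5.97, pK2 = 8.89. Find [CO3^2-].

α₂ = 1 / (1 + [H⁺]/K2 + [H⁺]²/(K1K2)) = 1 / (1 + 10^+1.13 + 10^-0.66)
   = 1 / (1 + 13.490 + 0.21878) = 1/14.708 = 0.06799
[CO3²⁻] = α₂ × DIC = 0.06799 × 1.77 = 0.120 mmol/kg

[CO3²⁻] = 0.120 mmol/kg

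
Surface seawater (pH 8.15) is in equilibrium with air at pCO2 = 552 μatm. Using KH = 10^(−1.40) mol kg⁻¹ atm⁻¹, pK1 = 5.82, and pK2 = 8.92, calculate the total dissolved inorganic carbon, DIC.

DIC = 5.52 mmol/kg

[CO2*] = KH · pCO2 = 10^(−1.40) × 552×10^-6 = 2.198×10^-5 mol/kg
α₀ = 1/(1 + K1/[H⁺] + K1K2/[H⁺]²) = 1/(1 + 10^+2.33 + 10^+1.56) = 0.003982
DIC = [CO2*]/α₀ = 2.198×10^-5 / 0.003982 = 5.52 mmol/kg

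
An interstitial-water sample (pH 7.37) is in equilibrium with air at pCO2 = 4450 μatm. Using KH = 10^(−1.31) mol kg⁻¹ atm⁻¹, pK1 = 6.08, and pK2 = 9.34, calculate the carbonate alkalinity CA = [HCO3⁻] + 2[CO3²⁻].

CA = 4.34 mmol/kg

[CO2*] = KH · pCO2 = 10^(−1.31) × 4450×10^-6 = 2.180×10^-4 mol/kg
α₀ = 1/(1 + K1/[H⁺] + K1K2/[H⁺]²) = 1/(1 + 10^+1.29 + 10^-0.68) = 0.04829
DIC = [CO2*]/α₀ = 2.180×10^-4 / 0.04829 = 4.513 mmol/kg
CA = (α₁ + 2α₂)·DIC = (0.9416 + 2×0.01009) × 4.513 = 4.34 mmol/kg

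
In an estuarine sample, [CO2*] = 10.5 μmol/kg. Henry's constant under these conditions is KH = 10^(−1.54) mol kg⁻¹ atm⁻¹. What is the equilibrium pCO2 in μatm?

pCO2 = 364 μatm

KH = 10^(−1.54) = 2.884×10^-2 mol kg⁻¹ atm⁻¹
pCO2 = [CO2*]/KH = 10.5×10^-6 / 2.884×10^-2 = 3.64×10^-4 atm = 364 μatm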